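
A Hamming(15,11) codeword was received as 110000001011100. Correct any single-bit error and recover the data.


Syndrome = 0: no error detected

Data: 00001011100 (no errors)


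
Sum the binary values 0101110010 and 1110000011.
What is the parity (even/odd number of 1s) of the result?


0101110010 = 370
1110000011 = 899
Sum = 1269 = 10011110101
1s count = 7

odd parity (7 ones in 10011110101)


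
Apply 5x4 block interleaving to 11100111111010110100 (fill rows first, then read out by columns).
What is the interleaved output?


Matrix:
  1110
  0111
  1110
  1011
  0100
Read columns: 10110111011111001010

10110111011111001010


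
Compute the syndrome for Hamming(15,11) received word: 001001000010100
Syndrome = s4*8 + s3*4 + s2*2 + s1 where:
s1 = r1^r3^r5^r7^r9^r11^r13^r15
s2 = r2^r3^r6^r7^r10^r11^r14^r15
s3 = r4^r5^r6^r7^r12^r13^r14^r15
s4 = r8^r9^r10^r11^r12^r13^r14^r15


s1=1, s2=1, s3=0, s4=0

Syndrome = 3 (error at position 3)


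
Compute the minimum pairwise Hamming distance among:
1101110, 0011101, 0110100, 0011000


Comparing all pairs, minimum distance: 2
Can detect 1 errors, correct 0 errors

2


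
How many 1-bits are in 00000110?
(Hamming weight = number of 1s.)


Counting 1s in 00000110

2


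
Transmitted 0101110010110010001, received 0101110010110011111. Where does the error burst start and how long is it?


XOR: 0000000000000001110

Burst at position 15, length 3


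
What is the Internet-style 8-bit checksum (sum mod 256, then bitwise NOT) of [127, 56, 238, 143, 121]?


Sum = 685 mod 256 = 173
Complement = 82

82


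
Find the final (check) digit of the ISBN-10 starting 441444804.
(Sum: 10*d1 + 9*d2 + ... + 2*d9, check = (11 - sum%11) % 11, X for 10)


Weighted sum: 196
196 mod 11 = 9

Check digit: 2


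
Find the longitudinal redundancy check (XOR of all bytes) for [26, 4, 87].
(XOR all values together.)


XOR chain: 26 ^ 4 ^ 87 = 73

73


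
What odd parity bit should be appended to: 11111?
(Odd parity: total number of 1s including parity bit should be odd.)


Number of 1s in data: 5
Parity bit: 0

0


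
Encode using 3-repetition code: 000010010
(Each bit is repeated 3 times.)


Each bit -> 3 copies

000000000000111000000111000


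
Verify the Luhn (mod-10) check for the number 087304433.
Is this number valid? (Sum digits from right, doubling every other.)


Luhn sum = 41
41 mod 10 = 1

Invalid (Luhn sum mod 10 = 1)


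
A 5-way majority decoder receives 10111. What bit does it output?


Ones: 4 out of 5
Threshold: 3

1 (4/5 voted 1)


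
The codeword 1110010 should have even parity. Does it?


Number of 1s: 4

Yes, parity is correct (4 ones)


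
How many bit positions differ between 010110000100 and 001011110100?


XOR: 011101110000
Count of 1s: 6

6


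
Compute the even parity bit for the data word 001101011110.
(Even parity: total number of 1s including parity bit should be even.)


Number of 1s in data: 7
Parity bit: 1

1


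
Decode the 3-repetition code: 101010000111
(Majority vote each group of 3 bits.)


Groups: 101, 010, 000, 111
Majority votes: 1001

1001


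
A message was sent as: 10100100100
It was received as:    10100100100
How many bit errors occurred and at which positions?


XOR: 00000000000

0 errors (received matches sent)


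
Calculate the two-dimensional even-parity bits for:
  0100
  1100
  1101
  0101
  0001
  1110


Row parities: 101011
Column parities: 1111

Row P: 101011, Col P: 1111, Corner: 0


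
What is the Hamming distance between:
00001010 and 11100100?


XOR: 11101110
Count of 1s: 6

6


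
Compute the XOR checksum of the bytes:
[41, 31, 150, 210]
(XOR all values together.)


XOR chain: 41 ^ 31 ^ 150 ^ 210 = 114

114


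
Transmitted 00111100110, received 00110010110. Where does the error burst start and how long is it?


XOR: 00001110000

Burst at position 4, length 3


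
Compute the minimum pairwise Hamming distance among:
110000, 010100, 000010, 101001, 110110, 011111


Comparing all pairs, minimum distance: 2
Can detect 1 errors, correct 0 errors

2


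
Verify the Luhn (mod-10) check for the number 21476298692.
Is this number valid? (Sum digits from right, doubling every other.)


Luhn sum = 56
56 mod 10 = 6

Invalid (Luhn sum mod 10 = 6)


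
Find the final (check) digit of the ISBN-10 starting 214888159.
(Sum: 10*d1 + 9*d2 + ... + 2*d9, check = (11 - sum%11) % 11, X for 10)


Weighted sum: 242
242 mod 11 = 0

Check digit: 0


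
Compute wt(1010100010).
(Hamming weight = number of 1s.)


Counting 1s in 1010100010

4


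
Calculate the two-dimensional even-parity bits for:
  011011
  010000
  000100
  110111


Row parities: 0111
Column parities: 111000

Row P: 0111, Col P: 111000, Corner: 1


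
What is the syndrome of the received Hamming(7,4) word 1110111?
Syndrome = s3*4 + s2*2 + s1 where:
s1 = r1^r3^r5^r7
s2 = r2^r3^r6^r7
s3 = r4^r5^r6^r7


s1=0, s2=0, s3=1

Syndrome = 4 (error at position 4)


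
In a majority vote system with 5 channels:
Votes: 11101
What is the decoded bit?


Ones: 4 out of 5
Threshold: 3

1 (4/5 voted 1)


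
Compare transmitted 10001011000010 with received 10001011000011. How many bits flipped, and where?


XOR: 00000000000001

1 error(s) at position(s): 13


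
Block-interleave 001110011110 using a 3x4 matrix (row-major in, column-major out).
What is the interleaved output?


Matrix:
  0011
  1001
  1110
Read columns: 011001101110

011001101110


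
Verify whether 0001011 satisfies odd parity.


Number of 1s: 3

Yes, parity is correct (3 ones)


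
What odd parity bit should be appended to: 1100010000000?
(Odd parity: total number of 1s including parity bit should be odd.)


Number of 1s in data: 3
Parity bit: 0

0


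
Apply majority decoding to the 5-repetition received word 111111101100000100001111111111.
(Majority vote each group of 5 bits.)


Groups: 11111, 11011, 00000, 10000, 11111, 11111
Majority votes: 110011

110011


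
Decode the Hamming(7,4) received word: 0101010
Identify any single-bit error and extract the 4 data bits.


Syndrome = 0: no error detected

Data: 0010 (no errors)


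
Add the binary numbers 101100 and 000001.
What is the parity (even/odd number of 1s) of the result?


101100 = 44
000001 = 1
Sum = 45 = 101101
1s count = 4

even parity (4 ones in 101101)


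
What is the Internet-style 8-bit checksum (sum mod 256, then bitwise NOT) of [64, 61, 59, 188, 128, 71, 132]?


Sum = 703 mod 256 = 191
Complement = 64

64


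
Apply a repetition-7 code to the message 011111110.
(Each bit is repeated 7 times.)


Each bit -> 7 copies

000000011111111111111111111111111111111111111111111111110000000


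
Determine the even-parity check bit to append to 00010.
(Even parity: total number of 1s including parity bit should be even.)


Number of 1s in data: 1
Parity bit: 1

1


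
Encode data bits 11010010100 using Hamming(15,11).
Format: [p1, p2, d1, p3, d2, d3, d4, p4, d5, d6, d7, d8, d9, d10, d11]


Parity bits: p1=1, p2=1, p3=1, p4=0

111110100010100


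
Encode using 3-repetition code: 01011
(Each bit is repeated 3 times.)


Each bit -> 3 copies

000111000111111


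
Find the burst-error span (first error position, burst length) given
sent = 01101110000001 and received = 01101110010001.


XOR: 00000000010000

Burst at position 9, length 1


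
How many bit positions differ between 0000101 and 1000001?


XOR: 1000100
Count of 1s: 2

2


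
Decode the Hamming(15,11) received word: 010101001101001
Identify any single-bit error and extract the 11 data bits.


Syndrome = 0: no error detected

Data: 00101101001 (no errors)


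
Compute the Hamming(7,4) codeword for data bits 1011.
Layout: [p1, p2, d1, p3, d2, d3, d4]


Parity bits: p1=0, p2=1, p3=0

0110011


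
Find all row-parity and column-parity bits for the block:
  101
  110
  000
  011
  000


Row parities: 00000
Column parities: 000

Row P: 00000, Col P: 000, Corner: 0


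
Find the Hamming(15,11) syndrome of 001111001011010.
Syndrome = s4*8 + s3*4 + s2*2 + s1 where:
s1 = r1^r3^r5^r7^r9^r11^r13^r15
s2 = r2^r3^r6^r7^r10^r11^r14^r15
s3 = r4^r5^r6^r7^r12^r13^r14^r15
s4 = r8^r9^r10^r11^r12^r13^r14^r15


s1=0, s2=0, s3=1, s4=0

Syndrome = 4 (error at position 4)


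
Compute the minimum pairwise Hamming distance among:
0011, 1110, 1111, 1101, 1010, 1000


Comparing all pairs, minimum distance: 1
Can detect 0 errors, correct 0 errors

1


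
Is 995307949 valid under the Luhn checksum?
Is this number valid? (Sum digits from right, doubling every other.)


Luhn sum = 60
60 mod 10 = 0

Valid (Luhn sum mod 10 = 0)


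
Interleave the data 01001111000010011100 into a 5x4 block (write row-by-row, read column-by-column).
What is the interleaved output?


Matrix:
  0100
  1111
  0000
  1001
  1100
Read columns: 01011110010100001010

01011110010100001010


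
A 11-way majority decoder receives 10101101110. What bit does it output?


Ones: 7 out of 11
Threshold: 6

1 (7/11 voted 1)


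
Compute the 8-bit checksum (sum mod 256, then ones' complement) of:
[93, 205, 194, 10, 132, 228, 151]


Sum = 1013 mod 256 = 245
Complement = 10

10


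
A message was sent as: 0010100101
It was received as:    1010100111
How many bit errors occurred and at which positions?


XOR: 1000000010

2 error(s) at position(s): 0, 8


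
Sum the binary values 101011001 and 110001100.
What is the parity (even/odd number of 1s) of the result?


101011001 = 345
110001100 = 396
Sum = 741 = 1011100101
1s count = 6

even parity (6 ones in 1011100101)


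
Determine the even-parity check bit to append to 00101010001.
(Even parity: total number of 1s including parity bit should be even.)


Number of 1s in data: 4
Parity bit: 0

0


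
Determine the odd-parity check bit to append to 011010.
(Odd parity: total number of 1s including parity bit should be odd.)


Number of 1s in data: 3
Parity bit: 0

0


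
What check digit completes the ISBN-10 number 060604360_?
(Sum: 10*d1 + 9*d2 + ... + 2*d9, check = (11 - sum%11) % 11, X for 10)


Weighted sum: 146
146 mod 11 = 3

Check digit: 8


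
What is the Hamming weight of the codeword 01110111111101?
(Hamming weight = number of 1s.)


Counting 1s in 01110111111101

11


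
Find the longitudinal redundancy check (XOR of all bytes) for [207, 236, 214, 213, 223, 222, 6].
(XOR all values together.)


XOR chain: 207 ^ 236 ^ 214 ^ 213 ^ 223 ^ 222 ^ 6 = 39

39


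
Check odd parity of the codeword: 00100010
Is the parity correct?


Number of 1s: 2

No, parity error (2 ones)


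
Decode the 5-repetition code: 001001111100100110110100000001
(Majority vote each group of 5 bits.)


Groups: 00100, 11111, 00100, 11011, 01000, 00001
Majority votes: 010100

010100


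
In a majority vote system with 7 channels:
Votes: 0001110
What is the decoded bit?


Ones: 3 out of 7
Threshold: 4

0 (3/7 voted 1)


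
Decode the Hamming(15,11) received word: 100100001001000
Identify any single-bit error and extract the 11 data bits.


Syndrome = 0: no error detected

Data: 00001001000 (no errors)


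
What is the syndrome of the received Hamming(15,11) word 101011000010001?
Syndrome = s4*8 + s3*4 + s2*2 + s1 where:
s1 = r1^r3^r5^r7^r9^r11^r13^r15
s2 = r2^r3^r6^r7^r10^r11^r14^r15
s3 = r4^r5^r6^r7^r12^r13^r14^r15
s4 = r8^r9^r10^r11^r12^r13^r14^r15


s1=1, s2=0, s3=1, s4=0

Syndrome = 5 (error at position 5)


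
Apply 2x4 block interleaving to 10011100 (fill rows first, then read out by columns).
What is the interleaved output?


Matrix:
  1001
  1100
Read columns: 11010010

11010010


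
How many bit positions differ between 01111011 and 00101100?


XOR: 01010111
Count of 1s: 5

5


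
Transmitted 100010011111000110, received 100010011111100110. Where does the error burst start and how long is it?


XOR: 000000000000100000

Burst at position 12, length 1


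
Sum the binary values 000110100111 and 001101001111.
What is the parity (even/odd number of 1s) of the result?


000110100111 = 423
001101001111 = 847
Sum = 1270 = 10011110110
1s count = 7

odd parity (7 ones in 10011110110)


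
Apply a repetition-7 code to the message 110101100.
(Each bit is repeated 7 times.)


Each bit -> 7 copies

111111111111110000000111111100000001111111111111100000000000000


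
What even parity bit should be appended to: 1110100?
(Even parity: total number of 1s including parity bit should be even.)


Number of 1s in data: 4
Parity bit: 0

0


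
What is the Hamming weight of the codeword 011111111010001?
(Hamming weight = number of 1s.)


Counting 1s in 011111111010001

10


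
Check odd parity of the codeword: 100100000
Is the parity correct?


Number of 1s: 2

No, parity error (2 ones)


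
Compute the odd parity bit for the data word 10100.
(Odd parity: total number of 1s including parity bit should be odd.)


Number of 1s in data: 2
Parity bit: 1

1


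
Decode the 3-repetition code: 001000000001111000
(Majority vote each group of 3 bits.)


Groups: 001, 000, 000, 001, 111, 000
Majority votes: 000010

000010


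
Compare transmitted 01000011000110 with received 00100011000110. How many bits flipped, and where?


XOR: 01100000000000

2 error(s) at position(s): 1, 2


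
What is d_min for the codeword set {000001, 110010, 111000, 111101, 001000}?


Comparing all pairs, minimum distance: 2
Can detect 1 errors, correct 0 errors

2


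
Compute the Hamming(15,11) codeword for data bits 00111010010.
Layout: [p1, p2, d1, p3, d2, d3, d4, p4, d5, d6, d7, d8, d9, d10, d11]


Parity bits: p1=1, p2=0, p3=1, p4=1

100101111010010


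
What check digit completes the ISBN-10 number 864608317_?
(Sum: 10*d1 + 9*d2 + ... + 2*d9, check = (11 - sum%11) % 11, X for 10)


Weighted sum: 277
277 mod 11 = 2

Check digit: 9


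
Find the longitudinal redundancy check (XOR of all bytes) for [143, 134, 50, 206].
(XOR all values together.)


XOR chain: 143 ^ 134 ^ 50 ^ 206 = 245

245


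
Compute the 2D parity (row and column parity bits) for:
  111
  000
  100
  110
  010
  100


Row parities: 101011
Column parities: 011

Row P: 101011, Col P: 011, Corner: 0


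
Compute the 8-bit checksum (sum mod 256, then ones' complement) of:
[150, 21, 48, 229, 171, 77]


Sum = 696 mod 256 = 184
Complement = 71

71


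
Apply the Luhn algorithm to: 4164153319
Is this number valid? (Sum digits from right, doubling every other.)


Luhn sum = 43
43 mod 10 = 3

Invalid (Luhn sum mod 10 = 3)


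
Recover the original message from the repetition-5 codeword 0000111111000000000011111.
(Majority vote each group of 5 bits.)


Groups: 00001, 11111, 00000, 00000, 11111
Majority votes: 01001

01001


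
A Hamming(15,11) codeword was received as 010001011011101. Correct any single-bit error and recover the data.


Syndrome = 0: no error detected

Data: 00101011101 (no errors)


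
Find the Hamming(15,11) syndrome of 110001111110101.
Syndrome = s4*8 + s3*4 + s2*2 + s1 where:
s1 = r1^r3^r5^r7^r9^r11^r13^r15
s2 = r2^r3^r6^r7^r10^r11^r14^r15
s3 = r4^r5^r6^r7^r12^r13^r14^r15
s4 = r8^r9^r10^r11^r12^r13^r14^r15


s1=0, s2=0, s3=0, s4=0

Syndrome = 0 (no error)


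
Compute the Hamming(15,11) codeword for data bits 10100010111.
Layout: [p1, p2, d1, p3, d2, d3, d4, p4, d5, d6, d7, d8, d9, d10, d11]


Parity bits: p1=0, p2=1, p3=0, p4=0

011001000010111


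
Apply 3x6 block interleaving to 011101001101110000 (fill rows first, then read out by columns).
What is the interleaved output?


Matrix:
  011101
  001101
  110000
Read columns: 001101110110000110

001101110110000110


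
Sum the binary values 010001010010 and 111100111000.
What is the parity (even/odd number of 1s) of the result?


010001010010 = 1106
111100111000 = 3896
Sum = 5002 = 1001110001010
1s count = 6

even parity (6 ones in 1001110001010)


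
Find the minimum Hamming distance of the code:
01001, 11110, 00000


Comparing all pairs, minimum distance: 2
Can detect 1 errors, correct 0 errors

2


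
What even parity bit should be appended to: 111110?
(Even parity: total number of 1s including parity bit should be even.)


Number of 1s in data: 5
Parity bit: 1

1


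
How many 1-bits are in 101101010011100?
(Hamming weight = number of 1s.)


Counting 1s in 101101010011100

8


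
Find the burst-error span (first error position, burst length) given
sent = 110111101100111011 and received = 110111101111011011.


XOR: 000000000011100000

Burst at position 10, length 3


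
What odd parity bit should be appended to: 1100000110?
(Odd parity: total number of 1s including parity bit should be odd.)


Number of 1s in data: 4
Parity bit: 1

1


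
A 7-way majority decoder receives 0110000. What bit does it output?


Ones: 2 out of 7
Threshold: 4

0 (2/7 voted 1)


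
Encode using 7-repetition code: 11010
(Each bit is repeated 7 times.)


Each bit -> 7 copies

11111111111111000000011111110000000


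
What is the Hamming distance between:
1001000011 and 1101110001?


XOR: 0100110010
Count of 1s: 4

4


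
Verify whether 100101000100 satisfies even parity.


Number of 1s: 4

Yes, parity is correct (4 ones)


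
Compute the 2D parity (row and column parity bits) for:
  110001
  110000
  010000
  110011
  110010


Row parities: 10101
Column parities: 010000

Row P: 10101, Col P: 010000, Corner: 1


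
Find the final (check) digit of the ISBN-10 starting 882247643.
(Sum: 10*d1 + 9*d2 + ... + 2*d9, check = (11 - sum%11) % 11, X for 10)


Weighted sum: 283
283 mod 11 = 8

Check digit: 3


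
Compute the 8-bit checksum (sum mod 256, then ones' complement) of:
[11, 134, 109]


Sum = 254 mod 256 = 254
Complement = 1

1


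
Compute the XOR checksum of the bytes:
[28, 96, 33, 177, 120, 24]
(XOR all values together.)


XOR chain: 28 ^ 96 ^ 33 ^ 177 ^ 120 ^ 24 = 140

140


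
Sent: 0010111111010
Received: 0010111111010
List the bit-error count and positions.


XOR: 0000000000000

0 errors (received matches sent)


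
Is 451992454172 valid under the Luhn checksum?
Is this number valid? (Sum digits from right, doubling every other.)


Luhn sum = 64
64 mod 10 = 4

Invalid (Luhn sum mod 10 = 4)


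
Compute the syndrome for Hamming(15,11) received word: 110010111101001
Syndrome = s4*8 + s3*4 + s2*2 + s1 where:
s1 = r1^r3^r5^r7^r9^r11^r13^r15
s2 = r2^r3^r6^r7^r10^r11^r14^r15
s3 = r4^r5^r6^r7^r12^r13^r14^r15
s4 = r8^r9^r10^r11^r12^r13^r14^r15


s1=1, s2=0, s3=0, s4=1

Syndrome = 9 (error at position 9)


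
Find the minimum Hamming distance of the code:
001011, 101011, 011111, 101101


Comparing all pairs, minimum distance: 1
Can detect 0 errors, correct 0 errors

1


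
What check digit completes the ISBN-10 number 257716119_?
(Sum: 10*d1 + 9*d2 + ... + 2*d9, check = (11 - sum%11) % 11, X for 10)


Weighted sum: 231
231 mod 11 = 0

Check digit: 0


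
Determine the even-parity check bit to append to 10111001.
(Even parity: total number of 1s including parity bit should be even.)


Number of 1s in data: 5
Parity bit: 1

1


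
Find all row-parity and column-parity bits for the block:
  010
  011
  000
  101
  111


Row parities: 10001
Column parities: 011

Row P: 10001, Col P: 011, Corner: 0


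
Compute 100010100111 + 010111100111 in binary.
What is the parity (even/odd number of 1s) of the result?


100010100111 = 2215
010111100111 = 1511
Sum = 3726 = 111010001110
1s count = 7

odd parity (7 ones in 111010001110)


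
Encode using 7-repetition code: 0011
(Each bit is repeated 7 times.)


Each bit -> 7 copies

0000000000000011111111111111


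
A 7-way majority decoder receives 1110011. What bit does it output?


Ones: 5 out of 7
Threshold: 4

1 (5/7 voted 1)


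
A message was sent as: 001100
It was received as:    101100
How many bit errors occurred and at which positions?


XOR: 100000

1 error(s) at position(s): 0


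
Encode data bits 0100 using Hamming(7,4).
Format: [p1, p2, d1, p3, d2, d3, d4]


Parity bits: p1=1, p2=0, p3=1

1001100


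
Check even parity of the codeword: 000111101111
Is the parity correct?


Number of 1s: 8

Yes, parity is correct (8 ones)


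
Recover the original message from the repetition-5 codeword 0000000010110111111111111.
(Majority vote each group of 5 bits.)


Groups: 00000, 00010, 11011, 11111, 11111
Majority votes: 00111

00111


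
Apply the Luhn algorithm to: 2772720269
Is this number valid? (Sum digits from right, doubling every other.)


Luhn sum = 39
39 mod 10 = 9

Invalid (Luhn sum mod 10 = 9)


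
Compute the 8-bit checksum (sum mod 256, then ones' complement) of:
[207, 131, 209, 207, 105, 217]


Sum = 1076 mod 256 = 52
Complement = 203

203


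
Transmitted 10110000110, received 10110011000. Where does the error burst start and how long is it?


XOR: 00000011110

Burst at position 6, length 4


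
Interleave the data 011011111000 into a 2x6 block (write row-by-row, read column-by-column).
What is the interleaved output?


Matrix:
  011011
  111000
Read columns: 011111001010

011111001010


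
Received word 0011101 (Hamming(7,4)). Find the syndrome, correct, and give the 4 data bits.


Syndrome = 5: error at position 5

Data: 1001 (corrected bit 5)


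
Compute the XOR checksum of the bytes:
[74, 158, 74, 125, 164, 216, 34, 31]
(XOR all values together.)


XOR chain: 74 ^ 158 ^ 74 ^ 125 ^ 164 ^ 216 ^ 34 ^ 31 = 162

162


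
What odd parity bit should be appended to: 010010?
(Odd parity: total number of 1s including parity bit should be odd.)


Number of 1s in data: 2
Parity bit: 1

1


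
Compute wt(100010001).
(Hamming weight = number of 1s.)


Counting 1s in 100010001

3


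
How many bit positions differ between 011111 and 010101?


XOR: 001010
Count of 1s: 2

2


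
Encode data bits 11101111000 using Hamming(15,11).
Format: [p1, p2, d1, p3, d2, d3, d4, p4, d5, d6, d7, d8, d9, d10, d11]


Parity bits: p1=0, p2=0, p3=1, p4=0

001111001111000


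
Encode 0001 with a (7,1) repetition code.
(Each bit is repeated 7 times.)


Each bit -> 7 copies

0000000000000000000001111111


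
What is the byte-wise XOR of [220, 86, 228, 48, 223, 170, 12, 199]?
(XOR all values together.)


XOR chain: 220 ^ 86 ^ 228 ^ 48 ^ 223 ^ 170 ^ 12 ^ 199 = 224

224


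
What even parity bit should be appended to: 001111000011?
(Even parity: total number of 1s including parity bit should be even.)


Number of 1s in data: 6
Parity bit: 0

0


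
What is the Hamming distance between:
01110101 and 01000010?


XOR: 00110111
Count of 1s: 5

5


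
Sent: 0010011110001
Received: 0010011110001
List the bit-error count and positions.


XOR: 0000000000000

0 errors (received matches sent)


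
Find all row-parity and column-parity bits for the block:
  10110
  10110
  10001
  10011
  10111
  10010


Row parities: 110100
Column parities: 00111

Row P: 110100, Col P: 00111, Corner: 1


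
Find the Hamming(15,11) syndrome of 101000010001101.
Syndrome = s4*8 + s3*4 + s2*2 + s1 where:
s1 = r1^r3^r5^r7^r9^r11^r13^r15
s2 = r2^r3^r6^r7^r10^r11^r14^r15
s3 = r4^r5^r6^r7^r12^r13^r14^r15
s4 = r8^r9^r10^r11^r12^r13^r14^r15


s1=0, s2=0, s3=1, s4=0

Syndrome = 4 (error at position 4)


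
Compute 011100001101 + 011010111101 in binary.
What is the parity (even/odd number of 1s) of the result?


011100001101 = 1805
011010111101 = 1725
Sum = 3530 = 110111001010
1s count = 7

odd parity (7 ones in 110111001010)


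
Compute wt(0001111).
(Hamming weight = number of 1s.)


Counting 1s in 0001111

4


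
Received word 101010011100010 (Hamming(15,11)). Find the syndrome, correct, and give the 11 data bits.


Syndrome = 2: error at position 2

Data: 11001100010 (corrected bit 2)


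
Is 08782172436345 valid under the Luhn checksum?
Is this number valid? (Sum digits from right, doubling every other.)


Luhn sum = 63
63 mod 10 = 3

Invalid (Luhn sum mod 10 = 3)


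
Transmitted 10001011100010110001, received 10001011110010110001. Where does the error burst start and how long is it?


XOR: 00000000010000000000

Burst at position 9, length 1


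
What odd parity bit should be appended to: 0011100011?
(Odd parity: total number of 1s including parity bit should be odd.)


Number of 1s in data: 5
Parity bit: 0

0


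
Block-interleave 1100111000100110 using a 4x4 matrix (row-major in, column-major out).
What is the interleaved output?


Matrix:
  1100
  1110
  0010
  0110
Read columns: 1100110101110000

1100110101110000


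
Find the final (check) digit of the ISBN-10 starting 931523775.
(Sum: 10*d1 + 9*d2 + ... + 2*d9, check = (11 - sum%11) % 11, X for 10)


Weighted sum: 246
246 mod 11 = 4

Check digit: 7


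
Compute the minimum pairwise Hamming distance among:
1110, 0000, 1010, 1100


Comparing all pairs, minimum distance: 1
Can detect 0 errors, correct 0 errors

1


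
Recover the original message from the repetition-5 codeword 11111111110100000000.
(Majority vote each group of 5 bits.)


Groups: 11111, 11111, 01000, 00000
Majority votes: 1100

1100


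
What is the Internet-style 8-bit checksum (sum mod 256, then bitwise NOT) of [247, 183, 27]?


Sum = 457 mod 256 = 201
Complement = 54

54


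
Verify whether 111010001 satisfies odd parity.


Number of 1s: 5

Yes, parity is correct (5 ones)


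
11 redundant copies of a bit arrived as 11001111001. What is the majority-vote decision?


Ones: 7 out of 11
Threshold: 6

1 (7/11 voted 1)


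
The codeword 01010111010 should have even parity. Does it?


Number of 1s: 6

Yes, parity is correct (6 ones)


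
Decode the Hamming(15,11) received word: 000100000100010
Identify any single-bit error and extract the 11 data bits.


Syndrome = 0: no error detected

Data: 00000100010 (no errors)


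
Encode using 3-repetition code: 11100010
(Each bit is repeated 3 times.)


Each bit -> 3 copies

111111111000000000111000


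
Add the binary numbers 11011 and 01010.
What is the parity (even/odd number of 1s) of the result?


11011 = 27
01010 = 10
Sum = 37 = 100101
1s count = 3

odd parity (3 ones in 100101)


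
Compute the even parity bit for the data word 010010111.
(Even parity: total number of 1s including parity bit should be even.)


Number of 1s in data: 5
Parity bit: 1

1


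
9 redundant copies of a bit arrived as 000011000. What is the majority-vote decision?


Ones: 2 out of 9
Threshold: 5

0 (2/9 voted 1)


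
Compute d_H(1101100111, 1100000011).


XOR: 0001100100
Count of 1s: 3

3


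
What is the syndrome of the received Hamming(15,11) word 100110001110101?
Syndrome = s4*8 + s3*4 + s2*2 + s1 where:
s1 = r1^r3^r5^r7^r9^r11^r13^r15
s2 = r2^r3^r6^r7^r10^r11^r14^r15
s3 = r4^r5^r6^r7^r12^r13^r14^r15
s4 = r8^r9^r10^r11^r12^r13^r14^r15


s1=0, s2=1, s3=0, s4=1

Syndrome = 10 (error at position 10)


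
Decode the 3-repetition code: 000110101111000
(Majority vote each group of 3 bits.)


Groups: 000, 110, 101, 111, 000
Majority votes: 01110

01110


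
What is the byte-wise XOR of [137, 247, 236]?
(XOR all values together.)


XOR chain: 137 ^ 247 ^ 236 = 146

146


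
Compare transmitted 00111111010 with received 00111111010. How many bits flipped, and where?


XOR: 00000000000

0 errors (received matches sent)


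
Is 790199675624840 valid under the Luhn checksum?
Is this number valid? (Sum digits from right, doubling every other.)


Luhn sum = 81
81 mod 10 = 1

Invalid (Luhn sum mod 10 = 1)


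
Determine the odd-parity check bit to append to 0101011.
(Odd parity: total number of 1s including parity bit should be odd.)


Number of 1s in data: 4
Parity bit: 1

1


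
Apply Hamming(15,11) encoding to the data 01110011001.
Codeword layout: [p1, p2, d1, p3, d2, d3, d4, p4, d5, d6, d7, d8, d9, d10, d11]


Parity bits: p1=0, p2=0, p3=1, p4=1

000111110011001


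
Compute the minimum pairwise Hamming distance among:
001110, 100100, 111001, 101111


Comparing all pairs, minimum distance: 2
Can detect 1 errors, correct 0 errors

2


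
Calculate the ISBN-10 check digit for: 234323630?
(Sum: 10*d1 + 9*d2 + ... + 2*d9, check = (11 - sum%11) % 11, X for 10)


Weighted sum: 160
160 mod 11 = 6

Check digit: 5


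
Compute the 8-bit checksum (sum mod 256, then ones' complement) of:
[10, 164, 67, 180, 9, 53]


Sum = 483 mod 256 = 227
Complement = 28

28


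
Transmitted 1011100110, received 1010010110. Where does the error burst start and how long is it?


XOR: 0001110000

Burst at position 3, length 3


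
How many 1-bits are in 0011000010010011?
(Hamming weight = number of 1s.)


Counting 1s in 0011000010010011

6


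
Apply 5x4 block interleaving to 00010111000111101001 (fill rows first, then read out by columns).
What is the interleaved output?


Matrix:
  0001
  0111
  0001
  1110
  1001
Read columns: 00011010100101011101

00011010100101011101


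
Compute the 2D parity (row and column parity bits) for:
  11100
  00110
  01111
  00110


Row parities: 1000
Column parities: 10011

Row P: 1000, Col P: 10011, Corner: 1


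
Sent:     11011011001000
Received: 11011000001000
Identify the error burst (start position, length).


XOR: 00000011000000

Burst at position 6, length 2


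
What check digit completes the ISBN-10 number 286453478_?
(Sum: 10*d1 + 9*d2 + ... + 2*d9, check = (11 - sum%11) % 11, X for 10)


Weighted sum: 266
266 mod 11 = 2

Check digit: 9


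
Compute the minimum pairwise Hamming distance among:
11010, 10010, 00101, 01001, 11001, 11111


Comparing all pairs, minimum distance: 1
Can detect 0 errors, correct 0 errors

1


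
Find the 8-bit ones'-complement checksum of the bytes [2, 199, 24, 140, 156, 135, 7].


Sum = 663 mod 256 = 151
Complement = 104

104


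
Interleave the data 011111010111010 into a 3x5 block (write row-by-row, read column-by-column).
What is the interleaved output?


Matrix:
  01111
  10101
  11010
Read columns: 011101110101110

011101110101110


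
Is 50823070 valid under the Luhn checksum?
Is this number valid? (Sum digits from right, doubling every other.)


Luhn sum = 21
21 mod 10 = 1

Invalid (Luhn sum mod 10 = 1)


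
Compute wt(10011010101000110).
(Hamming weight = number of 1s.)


Counting 1s in 10011010101000110

8


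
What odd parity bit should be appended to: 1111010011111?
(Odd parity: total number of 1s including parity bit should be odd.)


Number of 1s in data: 10
Parity bit: 1

1


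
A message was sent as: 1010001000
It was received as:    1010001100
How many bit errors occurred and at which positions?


XOR: 0000000100

1 error(s) at position(s): 7


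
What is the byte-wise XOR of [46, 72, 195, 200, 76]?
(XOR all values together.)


XOR chain: 46 ^ 72 ^ 195 ^ 200 ^ 76 = 33

33


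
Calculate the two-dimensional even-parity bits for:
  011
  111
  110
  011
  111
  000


Row parities: 010010
Column parities: 110

Row P: 010010, Col P: 110, Corner: 0


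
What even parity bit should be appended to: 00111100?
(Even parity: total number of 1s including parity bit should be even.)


Number of 1s in data: 4
Parity bit: 0

0


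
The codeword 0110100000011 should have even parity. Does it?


Number of 1s: 5

No, parity error (5 ones)


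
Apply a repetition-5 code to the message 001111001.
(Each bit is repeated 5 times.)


Each bit -> 5 copies

000000000011111111111111111111000000000011111


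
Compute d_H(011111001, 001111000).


XOR: 010000001
Count of 1s: 2

2


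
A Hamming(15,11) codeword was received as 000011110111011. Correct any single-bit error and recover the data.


Syndrome = 0: no error detected

Data: 01110111011 (no errors)


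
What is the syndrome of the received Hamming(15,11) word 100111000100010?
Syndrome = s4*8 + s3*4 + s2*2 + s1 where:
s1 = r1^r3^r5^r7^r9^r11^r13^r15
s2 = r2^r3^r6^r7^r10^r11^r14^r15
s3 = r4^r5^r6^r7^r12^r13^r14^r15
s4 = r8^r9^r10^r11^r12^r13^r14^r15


s1=0, s2=1, s3=0, s4=0

Syndrome = 2 (error at position 2)


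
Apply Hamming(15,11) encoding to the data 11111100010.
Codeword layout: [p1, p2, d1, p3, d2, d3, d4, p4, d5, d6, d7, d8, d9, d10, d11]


Parity bits: p1=0, p2=1, p3=0, p4=1

011011111100010


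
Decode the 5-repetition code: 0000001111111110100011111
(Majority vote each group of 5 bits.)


Groups: 00000, 01111, 11111, 01000, 11111
Majority votes: 01101

01101


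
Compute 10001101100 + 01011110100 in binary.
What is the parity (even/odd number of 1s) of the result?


10001101100 = 1132
01011110100 = 756
Sum = 1888 = 11101100000
1s count = 5

odd parity (5 ones in 11101100000)


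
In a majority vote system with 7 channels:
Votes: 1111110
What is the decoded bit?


Ones: 6 out of 7
Threshold: 4

1 (6/7 voted 1)


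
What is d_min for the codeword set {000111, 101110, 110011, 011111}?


Comparing all pairs, minimum distance: 2
Can detect 1 errors, correct 0 errors

2


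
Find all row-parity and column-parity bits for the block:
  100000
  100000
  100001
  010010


Row parities: 1100
Column parities: 110011

Row P: 1100, Col P: 110011, Corner: 0


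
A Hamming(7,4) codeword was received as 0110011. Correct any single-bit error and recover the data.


Syndrome = 0: no error detected

Data: 1011 (no errors)


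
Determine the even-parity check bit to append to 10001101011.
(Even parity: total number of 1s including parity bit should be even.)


Number of 1s in data: 6
Parity bit: 0

0


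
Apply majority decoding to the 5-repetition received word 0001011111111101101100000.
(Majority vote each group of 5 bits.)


Groups: 00010, 11111, 11110, 11011, 00000
Majority votes: 01110

01110


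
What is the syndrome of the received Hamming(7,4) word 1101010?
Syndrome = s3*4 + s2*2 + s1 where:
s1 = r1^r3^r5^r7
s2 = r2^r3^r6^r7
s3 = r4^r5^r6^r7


s1=1, s2=0, s3=0

Syndrome = 1 (error at position 1)


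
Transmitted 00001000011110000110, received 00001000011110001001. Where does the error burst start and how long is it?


XOR: 00000000000000001111

Burst at position 16, length 4


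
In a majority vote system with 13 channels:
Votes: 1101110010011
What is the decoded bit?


Ones: 8 out of 13
Threshold: 7

1 (8/13 voted 1)


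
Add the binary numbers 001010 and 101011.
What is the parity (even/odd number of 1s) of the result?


001010 = 10
101011 = 43
Sum = 53 = 110101
1s count = 4

even parity (4 ones in 110101)


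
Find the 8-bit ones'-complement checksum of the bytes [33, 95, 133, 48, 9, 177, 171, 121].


Sum = 787 mod 256 = 19
Complement = 236

236


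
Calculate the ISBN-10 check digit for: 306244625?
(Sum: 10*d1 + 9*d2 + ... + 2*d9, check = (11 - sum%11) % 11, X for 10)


Weighted sum: 176
176 mod 11 = 0

Check digit: 0


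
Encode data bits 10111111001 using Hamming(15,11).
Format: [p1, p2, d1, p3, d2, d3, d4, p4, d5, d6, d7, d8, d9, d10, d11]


Parity bits: p1=1, p2=0, p3=0, p4=1

101001111111001


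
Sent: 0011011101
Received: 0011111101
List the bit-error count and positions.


XOR: 0000100000

1 error(s) at position(s): 4


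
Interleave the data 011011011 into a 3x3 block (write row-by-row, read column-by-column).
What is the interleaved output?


Matrix:
  011
  011
  011
Read columns: 000111111

000111111


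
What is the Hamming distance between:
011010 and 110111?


XOR: 101101
Count of 1s: 4

4


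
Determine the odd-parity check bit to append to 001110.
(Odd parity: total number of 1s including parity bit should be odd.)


Number of 1s in data: 3
Parity bit: 0

0


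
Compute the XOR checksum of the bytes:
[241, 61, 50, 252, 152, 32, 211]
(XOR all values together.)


XOR chain: 241 ^ 61 ^ 50 ^ 252 ^ 152 ^ 32 ^ 211 = 105

105


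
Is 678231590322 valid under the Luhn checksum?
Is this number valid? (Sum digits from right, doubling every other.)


Luhn sum = 45
45 mod 10 = 5

Invalid (Luhn sum mod 10 = 5)


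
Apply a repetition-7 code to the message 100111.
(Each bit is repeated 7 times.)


Each bit -> 7 copies

111111100000000000000111111111111111111111


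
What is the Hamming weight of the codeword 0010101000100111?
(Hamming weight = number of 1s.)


Counting 1s in 0010101000100111

7


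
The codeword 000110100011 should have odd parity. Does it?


Number of 1s: 5

Yes, parity is correct (5 ones)


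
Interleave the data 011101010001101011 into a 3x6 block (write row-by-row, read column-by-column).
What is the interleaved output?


Matrix:
  011101
  010001
  101011
Read columns: 001110101100001111

001110101100001111


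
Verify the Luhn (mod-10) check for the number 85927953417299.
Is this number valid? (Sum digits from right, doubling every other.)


Luhn sum = 75
75 mod 10 = 5

Invalid (Luhn sum mod 10 = 5)


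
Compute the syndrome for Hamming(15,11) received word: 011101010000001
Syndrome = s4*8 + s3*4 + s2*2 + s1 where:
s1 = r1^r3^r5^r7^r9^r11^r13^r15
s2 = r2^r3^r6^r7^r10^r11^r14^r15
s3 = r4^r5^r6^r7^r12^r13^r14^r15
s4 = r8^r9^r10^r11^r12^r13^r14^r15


s1=0, s2=0, s3=1, s4=0

Syndrome = 4 (error at position 4)


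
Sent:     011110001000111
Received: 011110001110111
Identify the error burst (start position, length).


XOR: 000000000110000

Burst at position 9, length 2


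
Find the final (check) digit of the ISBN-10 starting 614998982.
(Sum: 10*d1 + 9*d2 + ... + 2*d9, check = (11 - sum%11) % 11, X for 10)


Weighted sum: 322
322 mod 11 = 3

Check digit: 8


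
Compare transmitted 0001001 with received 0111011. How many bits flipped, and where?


XOR: 0110010

3 error(s) at position(s): 1, 2, 5


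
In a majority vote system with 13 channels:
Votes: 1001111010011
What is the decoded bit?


Ones: 8 out of 13
Threshold: 7

1 (8/13 voted 1)


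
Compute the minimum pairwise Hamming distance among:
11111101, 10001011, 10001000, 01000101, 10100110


Comparing all pairs, minimum distance: 2
Can detect 1 errors, correct 0 errors

2


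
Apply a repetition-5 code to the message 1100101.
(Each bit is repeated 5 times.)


Each bit -> 5 copies

11111111110000000000111110000011111


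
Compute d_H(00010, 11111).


XOR: 11101
Count of 1s: 4

4


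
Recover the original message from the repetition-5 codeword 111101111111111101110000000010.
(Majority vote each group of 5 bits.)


Groups: 11110, 11111, 11111, 10111, 00000, 00010
Majority votes: 111100

111100


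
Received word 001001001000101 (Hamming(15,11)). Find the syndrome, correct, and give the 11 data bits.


Syndrome = 14: error at position 14

Data: 10101000111 (corrected bit 14)


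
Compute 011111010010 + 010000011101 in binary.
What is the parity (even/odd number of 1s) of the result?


011111010010 = 2002
010000011101 = 1053
Sum = 3055 = 101111101111
1s count = 10

even parity (10 ones in 101111101111)


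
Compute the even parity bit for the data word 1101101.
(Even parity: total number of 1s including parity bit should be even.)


Number of 1s in data: 5
Parity bit: 1

1


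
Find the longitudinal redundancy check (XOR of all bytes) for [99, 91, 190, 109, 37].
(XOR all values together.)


XOR chain: 99 ^ 91 ^ 190 ^ 109 ^ 37 = 206

206


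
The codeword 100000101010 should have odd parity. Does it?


Number of 1s: 4

No, parity error (4 ones)
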